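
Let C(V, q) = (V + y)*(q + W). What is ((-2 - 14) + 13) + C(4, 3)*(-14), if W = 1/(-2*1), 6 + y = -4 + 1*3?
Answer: 102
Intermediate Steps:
y = -7 (y = -6 + (-4 + 1*3) = -6 + (-4 + 3) = -6 - 1 = -7)
W = -½ (W = 1/(-2) = -½ ≈ -0.50000)
C(V, q) = (-7 + V)*(-½ + q) (C(V, q) = (V - 7)*(q - ½) = (-7 + V)*(-½ + q))
((-2 - 14) + 13) + C(4, 3)*(-14) = ((-2 - 14) + 13) + (7/2 - 7*3 - ½*4 + 4*3)*(-14) = (-16 + 13) + (7/2 - 21 - 2 + 12)*(-14) = -3 - 15/2*(-14) = -3 + 105 = 102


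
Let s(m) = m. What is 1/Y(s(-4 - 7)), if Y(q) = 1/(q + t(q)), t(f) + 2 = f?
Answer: -24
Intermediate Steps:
t(f) = -2 + f
Y(q) = 1/(-2 + 2*q) (Y(q) = 1/(q + (-2 + q)) = 1/(-2 + 2*q))
1/Y(s(-4 - 7)) = 1/(1/(2*(-1 + (-4 - 7)))) = 1/(1/(2*(-1 - 11))) = 1/((1/2)/(-12)) = 1/((1/2)*(-1/12)) = 1/(-1/24) = -24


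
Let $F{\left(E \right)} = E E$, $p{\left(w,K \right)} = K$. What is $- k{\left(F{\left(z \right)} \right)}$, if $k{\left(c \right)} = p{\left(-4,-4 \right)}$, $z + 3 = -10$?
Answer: $4$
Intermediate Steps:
$z = -13$ ($z = -3 - 10 = -13$)
$F{\left(E \right)} = E^{2}$
$k{\left(c \right)} = -4$
$- k{\left(F{\left(z \right)} \right)} = \left(-1\right) \left(-4\right) = 4$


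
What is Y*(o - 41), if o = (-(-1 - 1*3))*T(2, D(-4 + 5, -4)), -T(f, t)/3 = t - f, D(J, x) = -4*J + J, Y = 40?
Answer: 760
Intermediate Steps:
D(J, x) = -3*J
T(f, t) = -3*t + 3*f (T(f, t) = -3*(t - f) = -3*t + 3*f)
o = 60 (o = (-(-1 - 1*3))*(-(-9)*(-4 + 5) + 3*2) = (-(-1 - 3))*(-(-9) + 6) = (-1*(-4))*(-3*(-3) + 6) = 4*(9 + 6) = 4*15 = 60)
Y*(o - 41) = 40*(60 - 41) = 40*19 = 760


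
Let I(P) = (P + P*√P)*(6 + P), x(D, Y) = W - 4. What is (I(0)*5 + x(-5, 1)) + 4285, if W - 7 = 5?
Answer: 4293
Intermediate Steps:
W = 12 (W = 7 + 5 = 12)
x(D, Y) = 8 (x(D, Y) = 12 - 4 = 8)
I(P) = (6 + P)*(P + P^(3/2)) (I(P) = (P + P^(3/2))*(6 + P) = (6 + P)*(P + P^(3/2)))
(I(0)*5 + x(-5, 1)) + 4285 = ((0² + 0^(5/2) + 6*0 + 6*0^(3/2))*5 + 8) + 4285 = ((0 + 0 + 0 + 6*0)*5 + 8) + 4285 = ((0 + 0 + 0 + 0)*5 + 8) + 4285 = (0*5 + 8) + 4285 = (0 + 8) + 4285 = 8 + 4285 = 4293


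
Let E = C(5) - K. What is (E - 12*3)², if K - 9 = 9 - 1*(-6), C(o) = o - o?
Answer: 3600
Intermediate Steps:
C(o) = 0
K = 24 (K = 9 + (9 - 1*(-6)) = 9 + (9 + 6) = 9 + 15 = 24)
E = -24 (E = 0 - 1*24 = 0 - 24 = -24)
(E - 12*3)² = (-24 - 12*3)² = (-24 - 36)² = (-60)² = 3600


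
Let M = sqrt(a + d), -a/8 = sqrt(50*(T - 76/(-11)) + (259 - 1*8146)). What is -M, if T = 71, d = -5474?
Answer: -sqrt(-662354 - 2024*I*sqrt(913))/11 ≈ -3.4121 + 74.065*I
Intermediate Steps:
a = -184*I*sqrt(913)/11 (a = -8*sqrt(50*(71 - 76/(-11)) + (259 - 1*8146)) = -8*sqrt(50*(71 - 76*(-1/11)) + (259 - 8146)) = -8*sqrt(50*(71 + 76/11) - 7887) = -8*sqrt(50*(857/11) - 7887) = -8*sqrt(42850/11 - 7887) = -184*I*sqrt(913)/11 ≈ -505.43*I)
M = sqrt(-5474 - 184*I*sqrt(913)/11) (M = sqrt(-184*I*sqrt(913)/11 - 5474) = sqrt(-5474 - 184*I*sqrt(913)/11) ≈ 3.4121 - 74.065*I)
-M = -sqrt(-662354 - 2024*I*sqrt(913))/11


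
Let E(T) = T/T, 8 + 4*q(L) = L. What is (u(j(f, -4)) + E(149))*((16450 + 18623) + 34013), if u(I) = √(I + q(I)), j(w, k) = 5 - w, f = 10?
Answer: 69086 + 34543*I*√33 ≈ 69086.0 + 1.9843e+5*I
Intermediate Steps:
q(L) = -2 + L/4
E(T) = 1
u(I) = √(-2 + 5*I/4) (u(I) = √(I + (-2 + I/4)) = √(-2 + 5*I/4))
(u(j(f, -4)) + E(149))*((16450 + 18623) + 34013) = (√(-8 + 5*(5 - 1*10))/2 + 1)*((16450 + 18623) + 34013) = (√(-8 + 5*(5 - 10))/2 + 1)*(35073 + 34013) = (√(-8 + 5*(-5))/2 + 1)*69086 = (√(-8 - 25)/2 + 1)*69086 = (√(-33)/2 + 1)*69086 = ((I*√33)/2 + 1)*69086 = (I*√33/2 + 1)*69086 = (1 + I*√33/2)*69086 = 69086 + 34543*I*√33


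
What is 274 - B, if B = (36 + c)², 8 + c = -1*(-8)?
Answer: -1022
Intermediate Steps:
c = 0 (c = -8 - 1*(-8) = -8 + 8 = 0)
B = 1296 (B = (36 + 0)² = 36² = 1296)
274 - B = 274 - 1*1296 = 274 - 1296 = -1022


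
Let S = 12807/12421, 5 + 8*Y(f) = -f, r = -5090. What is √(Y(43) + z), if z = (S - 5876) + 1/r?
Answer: I*√23507020563888918190/63222890 ≈ 76.688*I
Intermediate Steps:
Y(f) = -5/8 - f/8 (Y(f) = -5/8 + (-f)/8 = -5/8 - f/8)
S = 12807/12421 (S = 12807*(1/12421) = 12807/12421 ≈ 1.0311)
z = -371432526431/63222890 (z = (12807/12421 - 5876) + 1/(-5090) = -72972989/12421 - 1/5090 = -371432526431/63222890 ≈ -5875.0)
√(Y(43) + z) = √((-5/8 - ⅛*43) - 371432526431/63222890) = √((-5/8 - 43/8) - 371432526431/63222890) = √(-6 - 371432526431/63222890) = √(-371811863771/63222890) = I*√23507020563888918190/63222890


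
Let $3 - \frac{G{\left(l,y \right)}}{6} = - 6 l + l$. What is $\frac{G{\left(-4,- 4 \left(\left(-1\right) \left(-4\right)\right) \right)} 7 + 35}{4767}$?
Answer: $- \frac{97}{681} \approx -0.14244$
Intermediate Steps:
$G{\left(l,y \right)} = 18 + 30 l$ ($G{\left(l,y \right)} = 18 - 6 \left(- 6 l + l\right) = 18 - 6 \left(- 5 l\right) = 18 + 30 l$)
$\frac{G{\left(-4,- 4 \left(\left(-1\right) \left(-4\right)\right) \right)} 7 + 35}{4767} = \frac{\left(18 + 30 \left(-4\right)\right) 7 + 35}{4767} = \left(\left(18 - 120\right) 7 + 35\right) \frac{1}{4767} = \left(\left(-102\right) 7 + 35\right) \frac{1}{4767} = \left(-714 + 35\right) \frac{1}{4767} = \left(-679\right) \frac{1}{4767} = - \frac{97}{681}$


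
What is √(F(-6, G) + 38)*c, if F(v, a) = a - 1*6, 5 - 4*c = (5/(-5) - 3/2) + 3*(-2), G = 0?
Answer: 27*√2/2 ≈ 19.092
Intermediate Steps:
c = 27/8 (c = 5/4 - ((5/(-5) - 3/2) + 3*(-2))/4 = 5/4 - ((5*(-⅕) - 3*½) - 6)/4 = 5/4 - ((-1 - 3/2) - 6)/4 = 5/4 - (-5/2 - 6)/4 = 5/4 - ¼*(-17/2) = 5/4 + 17/8 = 27/8 ≈ 3.3750)
F(v, a) = -6 + a (F(v, a) = a - 6 = -6 + a)
√(F(-6, G) + 38)*c = √((-6 + 0) + 38)*(27/8) = √(-6 + 38)*(27/8) = √32*(27/8) = (4*√2)*(27/8) = 27*√2/2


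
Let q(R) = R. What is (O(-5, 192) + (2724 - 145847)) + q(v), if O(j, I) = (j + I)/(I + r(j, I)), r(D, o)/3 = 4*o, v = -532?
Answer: -358562693/2496 ≈ -1.4366e+5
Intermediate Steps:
r(D, o) = 12*o (r(D, o) = 3*(4*o) = 12*o)
O(j, I) = (I + j)/(13*I) (O(j, I) = (j + I)/(I + 12*I) = (I + j)/((13*I)) = (I + j)*(1/(13*I)) = (I + j)/(13*I))
(O(-5, 192) + (2724 - 145847)) + q(v) = ((1/13)*(192 - 5)/192 + (2724 - 145847)) - 532 = ((1/13)*(1/192)*187 - 143123) - 532 = (187/2496 - 143123) - 532 = -357234821/2496 - 532 = -358562693/2496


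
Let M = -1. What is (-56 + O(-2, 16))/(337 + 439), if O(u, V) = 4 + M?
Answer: -53/776 ≈ -0.068299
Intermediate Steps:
O(u, V) = 3 (O(u, V) = 4 - 1 = 3)
(-56 + O(-2, 16))/(337 + 439) = (-56 + 3)/(337 + 439) = -53/776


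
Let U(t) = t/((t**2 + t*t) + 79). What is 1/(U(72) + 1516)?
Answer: 10447/15837724 ≈ 0.00065963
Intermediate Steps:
U(t) = t/(79 + 2*t**2) (U(t) = t/((t**2 + t**2) + 79) = t/(2*t**2 + 79) = t/(79 + 2*t**2))
1/(U(72) + 1516) = 1/(72/(79 + 2*72**2) + 1516) = 1/(72/(79 + 2*5184) + 1516) = 1/(72/(79 + 10368) + 1516) = 1/(72/10447 + 1516) = 1/(15837724/10447) = 10447/15837724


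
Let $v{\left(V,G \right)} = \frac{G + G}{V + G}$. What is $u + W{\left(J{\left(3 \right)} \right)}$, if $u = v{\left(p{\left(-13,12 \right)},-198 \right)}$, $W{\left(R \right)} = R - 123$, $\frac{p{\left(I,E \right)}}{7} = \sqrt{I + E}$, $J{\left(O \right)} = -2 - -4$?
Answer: $- \frac{4671205}{39253} + \frac{2772 i}{39253} \approx -119.0 + 0.070619 i$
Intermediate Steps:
$J{\left(O \right)} = 2$ ($J{\left(O \right)} = -2 + 4 = 2$)
$p{\left(I,E \right)} = 7 \sqrt{E + I}$ ($p{\left(I,E \right)} = 7 \sqrt{I + E} = 7 \sqrt{E + I}$)
$v{\left(V,G \right)} = \frac{2 G}{G + V}$
$W{\left(R \right)} = -123 + R$
$u = \frac{78408}{39253} + \frac{2772 i}{39253}$ ($u = 2 \left(-198\right) \frac{1}{-198 + 7 \sqrt{12 - 13}} = 2 \left(-198\right) \frac{1}{-198 + 7 \sqrt{-1}} = 2 \left(-198\right) \frac{1}{-198 + 7 i} = 2 \left(-198\right) \frac{-198 - 7 i}{39253} = \frac{78408}{39253} + \frac{2772 i}{39253} \approx 1.9975 + 0.070619 i$)
$u + W{\left(J{\left(3 \right)} \right)} = \left(\frac{78408}{39253} + \frac{2772 i}{39253}\right) + \left(-123 + 2\right) = \left(\frac{78408}{39253} + \frac{2772 i}{39253}\right) - 121 = - \frac{4671205}{39253} + \frac{2772 i}{39253}$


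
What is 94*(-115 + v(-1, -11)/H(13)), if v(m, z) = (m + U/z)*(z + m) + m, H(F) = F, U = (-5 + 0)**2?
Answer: -1506256/143 ≈ -10533.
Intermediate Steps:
U = 25 (U = (-5)**2 = 25)
v(m, z) = m + (m + z)*(m + 25/z) (v(m, z) = (m + 25/z)*(z + m) + m = (m + 25/z)*(m + z) + m = (m + z)*(m + 25/z) + m = m + (m + z)*(m + 25/z))
94*(-115 + v(-1, -11)/H(13)) = 94*(-115 + (25 - 1 + (-1)**2 - 1*(-11) + 25*(-1)/(-11))/13) = 94*(-115 + (25 - 1 + 1 + 11 + 25*(-1)*(-1/11))*(1/13)) = 94*(-115 + (25 - 1 + 1 + 11 + 25/11)*(1/13)) = 94*(-115 + (421/11)*(1/13)) = 94*(-115 + 421/143) = 94*(-16024/143) = -1506256/143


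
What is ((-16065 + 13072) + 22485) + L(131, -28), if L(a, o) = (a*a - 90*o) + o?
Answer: 39145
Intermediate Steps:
L(a, o) = a² - 89*o (L(a, o) = (a² - 90*o) + o = a² - 89*o)
((-16065 + 13072) + 22485) + L(131, -28) = ((-16065 + 13072) + 22485) + (131² - 89*(-28)) = (-2993 + 22485) + (17161 + 2492) = 19492 + 19653 = 39145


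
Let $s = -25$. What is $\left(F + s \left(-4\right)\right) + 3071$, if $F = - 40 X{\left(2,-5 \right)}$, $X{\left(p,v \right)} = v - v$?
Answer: $3171$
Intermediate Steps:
$X{\left(p,v \right)} = 0$
$F = 0$ ($F = \left(-40\right) 0 = 0$)
$\left(F + s \left(-4\right)\right) + 3071 = \left(0 - -100\right) + 3071 = \left(0 + 100\right) + 3071 = 100 + 3071 = 3171$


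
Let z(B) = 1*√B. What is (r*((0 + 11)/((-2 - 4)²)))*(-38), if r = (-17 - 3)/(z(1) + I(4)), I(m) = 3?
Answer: 1045/18 ≈ 58.056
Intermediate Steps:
z(B) = √B
r = -5 (r = (-17 - 3)/(√1 + 3) = -20/(1 + 3) = -20/4 = -20*¼ = -5)
(r*((0 + 11)/((-2 - 4)²)))*(-38) = -5*(0 + 11)/((-2 - 4)²)*(-38) = -55/((-6)²)*(-38) = -55/36*(-38) = 1045/18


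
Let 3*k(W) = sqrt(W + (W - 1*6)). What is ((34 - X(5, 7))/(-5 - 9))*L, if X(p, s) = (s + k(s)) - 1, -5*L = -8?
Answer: -16/5 + 8*sqrt(2)/105 ≈ -3.0923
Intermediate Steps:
k(W) = sqrt(-6 + 2*W)/3 (k(W) = sqrt(W + (W - 1*6))/3 = sqrt(W + (W - 6))/3 = sqrt(W + (-6 + W))/3 = sqrt(-6 + 2*W)/3)
L = 8/5 (L = -1/5*(-8) = 8/5 ≈ 1.6000)
X(p, s) = -1 + s + sqrt(-6 + 2*s)/3 (X(p, s) = (s + sqrt(-6 + 2*s)/3) - 1 = -1 + s + sqrt(-6 + 2*s)/3)
((34 - X(5, 7))/(-5 - 9))*L = ((34 - (-1 + 7 + sqrt(-6 + 2*7)/3))/(-5 - 9))*(8/5) = ((34 - (-1 + 7 + sqrt(-6 + 14)/3))/(-14))*(8/5) = ((34 - (-1 + 7 + sqrt(8)/3))*(-1/14))*(8/5) = ((34 - (-1 + 7 + (2*sqrt(2))/3))*(-1/14))*(8/5) = ((34 - (-1 + 7 + 2*sqrt(2)/3))*(-1/14))*(8/5) = ((34 - (6 + 2*sqrt(2)/3))*(-1/14))*(8/5) = ((34 + (-6 - 2*sqrt(2)/3))*(-1/14))*(8/5) = ((28 - 2*sqrt(2)/3)*(-1/14))*(8/5) = (-2 + sqrt(2)/21)*(8/5) = -16/5 + 8*sqrt(2)/105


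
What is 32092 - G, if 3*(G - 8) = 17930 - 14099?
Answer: 30807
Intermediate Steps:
G = 1285 (G = 8 + (17930 - 14099)/3 = 8 + (⅓)*3831 = 8 + 1277 = 1285)
32092 - G = 32092 - 1*1285 = 32092 - 1285 = 30807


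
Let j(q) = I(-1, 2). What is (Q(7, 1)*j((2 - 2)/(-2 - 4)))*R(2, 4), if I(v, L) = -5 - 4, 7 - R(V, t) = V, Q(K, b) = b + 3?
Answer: -180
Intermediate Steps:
Q(K, b) = 3 + b
R(V, t) = 7 - V
I(v, L) = -9
j(q) = -9
(Q(7, 1)*j((2 - 2)/(-2 - 4)))*R(2, 4) = ((3 + 1)*(-9))*(7 - 1*2) = (4*(-9))*(7 - 2) = -36*5 = -180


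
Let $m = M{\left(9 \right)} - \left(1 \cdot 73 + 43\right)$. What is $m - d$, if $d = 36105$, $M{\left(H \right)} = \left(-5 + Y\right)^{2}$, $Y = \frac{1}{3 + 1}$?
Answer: $- \frac{579175}{16} \approx -36198.0$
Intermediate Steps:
$Y = \frac{1}{4} \approx 0.25$
$M{\left(H \right)} = \frac{361}{16}$ ($M{\left(H \right)} = \left(-5 + \frac{1}{4}\right)^{2} = \left(- \frac{19}{4}\right)^{2} = \frac{361}{16}$)
$m = - \frac{1495}{16}$ ($m = \frac{361}{16} - \left(1 \cdot 73 + 43\right) = \frac{361}{16} - \left(73 + 43\right) = \frac{361}{16} - 116 = - \frac{1495}{16} \approx -93.438$)
$m - d = - \frac{1495}{16} - 36105 = - \frac{579175}{16}$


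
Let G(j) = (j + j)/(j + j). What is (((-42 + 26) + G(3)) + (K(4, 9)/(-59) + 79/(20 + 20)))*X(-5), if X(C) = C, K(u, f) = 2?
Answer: 30819/472 ≈ 65.294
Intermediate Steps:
G(j) = 1 (G(j) = (2*j)/((2*j)) = (2*j)*(1/(2*j)) = 1)
(((-42 + 26) + G(3)) + (K(4, 9)/(-59) + 79/(20 + 20)))*X(-5) = (((-42 + 26) + 1) + (2/(-59) + 79/(20 + 20)))*(-5) = ((-16 + 1) + (2*(-1/59) + 79/40))*(-5) = (-15 + (-2/59 + 79*(1/40)))*(-5) = (-15 + (-2/59 + 79/40))*(-5) = (-15 + 4581/2360)*(-5) = -30819/2360*(-5) = 30819/472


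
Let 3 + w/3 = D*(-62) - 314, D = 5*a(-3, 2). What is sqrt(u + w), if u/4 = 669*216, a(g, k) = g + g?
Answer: sqrt(582645) ≈ 763.31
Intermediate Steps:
a(g, k) = 2*g
D = -30 (D = 5*(2*(-3)) = 5*(-6) = -30)
u = 578016 (u = 4*(669*216) = 4*144504 = 578016)
w = 4629 (w = -9 + 3*(-30*(-62) - 314) = -9 + 3*(1860 - 314) = -9 + 3*1546 = -9 + 4638 = 4629)
sqrt(u + w) = sqrt(578016 + 4629) = sqrt(582645)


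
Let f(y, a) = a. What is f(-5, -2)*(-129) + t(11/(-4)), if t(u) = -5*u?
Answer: 1087/4 ≈ 271.75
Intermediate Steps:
f(-5, -2)*(-129) + t(11/(-4)) = -2*(-129) - 55/(-4) = 258 - 55*(-1)/4 = 258 - 5*(-11/4) = 258 + 55/4 = 1087/4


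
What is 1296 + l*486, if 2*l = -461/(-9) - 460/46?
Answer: 11313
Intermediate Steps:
l = 371/18 (l = (-461/(-9) - 460/46)/2 = (-461*(-⅑) - 460*1/46)/2 = (461/9 - 10)/2 = (½)*(371/9) = 371/18 ≈ 20.611)
1296 + l*486 = 1296 + (371/18)*486 = 1296 + 10017 = 11313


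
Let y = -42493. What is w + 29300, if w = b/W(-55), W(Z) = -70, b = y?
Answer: 2093493/70 ≈ 29907.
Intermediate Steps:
b = -42493
w = 42493/70 (w = -42493/(-70) = -42493*(-1/70) = 42493/70 ≈ 607.04)
w + 29300 = 42493/70 + 29300 = 2093493/70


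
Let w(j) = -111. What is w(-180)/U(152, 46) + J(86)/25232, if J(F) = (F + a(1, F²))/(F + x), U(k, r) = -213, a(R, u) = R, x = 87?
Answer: 161516209/309924656 ≈ 0.52115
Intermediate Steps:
J(F) = (1 + F)/(87 + F) (J(F) = (F + 1)/(F + 87) = (1 + F)/(87 + F))
w(-180)/U(152, 46) + J(86)/25232 = -111/(-213) + ((1 + 86)/(87 + 86))/25232 = -111*(-1/213) + (87/173)*(1/25232) = 37/71 + ((1/173)*87)*(1/25232) = 37/71 + (87/173)*(1/25232) = 37/71 + 87/4365136 = 161516209/309924656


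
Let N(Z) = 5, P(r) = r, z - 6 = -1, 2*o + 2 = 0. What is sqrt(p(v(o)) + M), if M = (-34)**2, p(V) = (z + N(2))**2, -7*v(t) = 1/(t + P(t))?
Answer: 2*sqrt(314) ≈ 35.440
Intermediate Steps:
o = -1 (o = -1 + (1/2)*0 = -1 + 0 = -1)
z = 5 (z = 6 - 1 = 5)
v(t) = -1/(14*t) (v(t) = -1/(7*(t + t)) = -1/(2*t)/7 = -1/(14*t))
p(V) = 100 (p(V) = (5 + 5)**2 = 10**2 = 100)
M = 1156
sqrt(p(v(o)) + M) = sqrt(100 + 1156) = sqrt(1256) = 2*sqrt(314)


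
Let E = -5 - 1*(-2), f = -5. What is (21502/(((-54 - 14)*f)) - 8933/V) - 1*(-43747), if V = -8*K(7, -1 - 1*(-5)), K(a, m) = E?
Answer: 88613587/2040 ≈ 43438.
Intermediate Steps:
E = -3 (E = -5 + 2 = -3)
K(a, m) = -3
V = 24 (V = -8*(-3) = 24)
(21502/(((-54 - 14)*f)) - 8933/V) - 1*(-43747) = (21502/(((-54 - 14)*(-5))) - 8933/24) - 1*(-43747) = (21502/((-68*(-5))) - 8933*1/24) + 43747 = (21502/340 - 8933/24) + 43747 = (21502*(1/340) - 8933/24) + 43747 = (10751/170 - 8933/24) + 43747 = -630293/2040 + 43747 = 88613587/2040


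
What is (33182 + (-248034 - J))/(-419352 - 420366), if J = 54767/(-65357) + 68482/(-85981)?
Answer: 1207343081843383/4718761894498806 ≈ 0.25586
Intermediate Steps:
J = -9184699501/5619460217 (J = 54767*(-1/65357) + 68482*(-1/85981) = -54767/65357 - 68482/85981 = -9184699501/5619460217 ≈ -1.6344)
(33182 + (-248034 - J))/(-419352 - 420366) = (33182 + (-248034 - 1*(-9184699501/5619460217)))/(-419352 - 420366) = (33182 + (-248034 + 9184699501/5619460217))/(-839718) = (33182 - 1393808010763877/5619460217)*(-1/839718) = -1207343081843383/5619460217*(-1/839718) = 1207343081843383/4718761894498806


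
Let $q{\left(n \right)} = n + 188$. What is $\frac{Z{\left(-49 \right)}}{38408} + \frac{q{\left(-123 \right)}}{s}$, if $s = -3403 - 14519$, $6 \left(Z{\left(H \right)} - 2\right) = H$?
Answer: $- \frac{869013}{229449392} \approx -0.0037874$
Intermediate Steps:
$q{\left(n \right)} = 188 + n$
$Z{\left(H \right)} = 2 + \frac{H}{6}$
$s = -17922$ ($s = -3403 - 14519 = -17922$)
$\frac{Z{\left(-49 \right)}}{38408} + \frac{q{\left(-123 \right)}}{s} = \frac{2 + \frac{1}{6} \left(-49\right)}{38408} + \frac{188 - 123}{-17922} = \left(2 - \frac{49}{6}\right) \frac{1}{38408} + 65 \left(- \frac{1}{17922}\right) = \left(- \frac{37}{6}\right) \frac{1}{38408} - \frac{65}{17922} = - \frac{37}{230448} - \frac{65}{17922} = - \frac{869013}{229449392}$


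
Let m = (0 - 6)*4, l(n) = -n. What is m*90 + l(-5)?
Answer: -2155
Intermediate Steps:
m = -24 (m = -6*4 = -24)
m*90 + l(-5) = -24*90 - 1*(-5) = -2160 + 5 = -2155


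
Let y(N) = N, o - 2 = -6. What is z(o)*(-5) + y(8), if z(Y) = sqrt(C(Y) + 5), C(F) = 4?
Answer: -7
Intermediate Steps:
o = -4 (o = 2 - 6 = -4)
z(Y) = 3 (z(Y) = sqrt(4 + 5) = sqrt(9) = 3)
z(o)*(-5) + y(8) = 3*(-5) + 8 = -15 + 8 = -7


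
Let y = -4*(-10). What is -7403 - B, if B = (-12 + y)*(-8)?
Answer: -7179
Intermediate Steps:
y = 40
B = -224 (B = (-12 + 40)*(-8) = 28*(-8) = -224)
-7403 - B = -7403 - 1*(-224) = -7403 + 224 = -7179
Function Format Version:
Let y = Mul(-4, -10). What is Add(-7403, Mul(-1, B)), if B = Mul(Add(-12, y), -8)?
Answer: -7179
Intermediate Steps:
y = 40
B = -224 (B = Mul(Add(-12, 40), -8) = Mul(28, -8) = -224)
Add(-7403, Mul(-1, B)) = Add(-7403, Mul(-1, -224)) = Add(-7403, 224) = -7179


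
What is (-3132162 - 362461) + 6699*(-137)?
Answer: -4412386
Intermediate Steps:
(-3132162 - 362461) + 6699*(-137) = -3494623 - 917763 = -4412386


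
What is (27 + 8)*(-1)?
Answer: -35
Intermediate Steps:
(27 + 8)*(-1) = 35*(-1) = -35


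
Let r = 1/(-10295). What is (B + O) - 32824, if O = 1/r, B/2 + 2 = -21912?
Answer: -86947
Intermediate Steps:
r = -1/10295 ≈ -9.7134e-5
B = -43828 (B = -4 + 2*(-21912) = -4 - 43824 = -43828)
O = -10295 (O = 1/(-1/10295) = -10295)
(B + O) - 32824 = (-43828 - 10295) - 32824 = -54123 - 32824 = -86947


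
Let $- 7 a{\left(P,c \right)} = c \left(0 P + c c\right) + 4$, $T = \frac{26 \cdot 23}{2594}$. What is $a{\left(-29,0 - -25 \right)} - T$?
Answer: $- \frac{20272906}{9079} \approx -2232.9$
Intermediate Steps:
$T = \frac{299}{1297}$ ($T = 598 \cdot \frac{1}{2594} = \frac{299}{1297} \approx 0.23053$)
$a{\left(P,c \right)} = - \frac{4}{7} - \frac{c^{3}}{7}$ ($a{\left(P,c \right)} = - \frac{c \left(0 P + c c\right) + 4}{7} = - \frac{c \left(0 + c^{2}\right) + 4}{7} = - \frac{c c^{2} + 4}{7} = - \frac{c^{3} + 4}{7} = - \frac{4 + c^{3}}{7} = - \frac{4}{7} - \frac{c^{3}}{7}$)
$a{\left(-29,0 - -25 \right)} - T = \left(- \frac{4}{7} - \frac{\left(0 - -25\right)^{3}}{7}\right) - \frac{299}{1297} = \left(- \frac{4}{7} - \frac{\left(0 + 25\right)^{3}}{7}\right) - \frac{299}{1297} = \left(- \frac{4}{7} - \frac{25^{3}}{7}\right) - \frac{299}{1297} = \left(- \frac{4}{7} - \frac{15625}{7}\right) - \frac{299}{1297} = - \frac{15629}{7} - \frac{299}{1297} = - \frac{20272906}{9079}$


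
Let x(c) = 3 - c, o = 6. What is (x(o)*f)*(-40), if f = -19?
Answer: -2280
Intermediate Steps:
(x(o)*f)*(-40) = ((3 - 1*6)*(-19))*(-40) = ((3 - 6)*(-19))*(-40) = -3*(-19)*(-40) = 57*(-40) = -2280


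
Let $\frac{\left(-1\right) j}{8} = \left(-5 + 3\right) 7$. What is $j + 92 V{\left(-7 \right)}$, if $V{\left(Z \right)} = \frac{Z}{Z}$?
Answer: $204$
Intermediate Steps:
$j = 112$ ($j = - 8 \left(-5 + 3\right) 7 = - 8 \left(\left(-2\right) 7\right) = \left(-8\right) \left(-14\right) = 112$)
$V{\left(Z \right)} = 1$
$j + 92 V{\left(-7 \right)} = 112 + 92 \cdot 1 = 112 + 92 = 204$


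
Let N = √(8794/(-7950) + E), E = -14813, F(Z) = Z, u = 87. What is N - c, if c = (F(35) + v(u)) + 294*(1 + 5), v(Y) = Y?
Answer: -1886 + 2*I*√2340721362/795 ≈ -1886.0 + 121.71*I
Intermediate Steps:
N = 2*I*√2340721362/795 (N = √(8794/(-7950) - 14813) = √(8794*(-1/7950) - 14813) = √(-4397/3975 - 14813) = √(-58886072/3975) = 2*I*√2340721362/795 ≈ 121.71*I)
c = 1886 (c = (35 + 87) + 294*(1 + 5) = 122 + 294*6 = 122 + 1764 = 1886)
N - c = 2*I*√2340721362/795 - 1*1886 = 2*I*√2340721362/795 - 1886 = -1886 + 2*I*√2340721362/795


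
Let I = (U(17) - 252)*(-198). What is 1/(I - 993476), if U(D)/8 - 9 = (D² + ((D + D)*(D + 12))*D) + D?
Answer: -1/27993548 ≈ -3.5723e-8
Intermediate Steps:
U(D) = 72 + 8*D + 8*D² + 16*D²*(12 + D) (U(D) = 72 + 8*((D² + ((D + D)*(D + 12))*D) + D) = 72 + 8*((D² + ((2*D)*(12 + D))*D) + D) = 72 + 8*((D² + (2*D*(12 + D))*D) + D) = 72 + 8*((D² + 2*D²*(12 + D)) + D) = 72 + 8*(D + D² + 2*D²*(12 + D)) = 72 + (8*D + 8*D² + 16*D²*(12 + D)) = 72 + 8*D + 8*D² + 16*D²*(12 + D))
I = -27000072 (I = ((72 + 8*17 + 16*17³ + 200*17²) - 252)*(-198) = ((72 + 136 + 16*4913 + 200*289) - 252)*(-198) = ((72 + 136 + 78608 + 57800) - 252)*(-198) = (136616 - 252)*(-198) = 136364*(-198) = -27000072)
1/(I - 993476) = 1/(-27000072 - 993476) = 1/(-27993548) = -1/27993548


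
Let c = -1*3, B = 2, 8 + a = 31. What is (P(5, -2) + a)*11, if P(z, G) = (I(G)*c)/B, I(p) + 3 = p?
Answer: 671/2 ≈ 335.50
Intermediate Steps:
a = 23 (a = -8 + 31 = 23)
I(p) = -3 + p
c = -3
P(z, G) = 9/2 - 3*G/2 (P(z, G) = ((-3 + G)*(-3))/2 = (9 - 3*G)*(1/2) = 9/2 - 3*G/2)
(P(5, -2) + a)*11 = ((9/2 - 3/2*(-2)) + 23)*11 = ((9/2 + 3) + 23)*11 = (15/2 + 23)*11 = (61/2)*11 = 671/2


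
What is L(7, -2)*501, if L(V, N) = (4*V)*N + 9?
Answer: -23547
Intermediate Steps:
L(V, N) = 9 + 4*N*V (L(V, N) = 4*N*V + 9 = 9 + 4*N*V)
L(7, -2)*501 = (9 + 4*(-2)*7)*501 = (9 - 56)*501 = -47*501 = -23547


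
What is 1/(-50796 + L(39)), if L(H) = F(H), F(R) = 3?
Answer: -1/50793 ≈ -1.9688e-5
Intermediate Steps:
L(H) = 3
1/(-50796 + L(39)) = 1/(-50796 + 3) = 1/(-50793) = -1/50793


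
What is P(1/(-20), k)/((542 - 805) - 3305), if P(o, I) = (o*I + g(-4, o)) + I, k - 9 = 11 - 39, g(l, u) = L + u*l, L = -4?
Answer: 437/71360 ≈ 0.0061239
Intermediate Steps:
g(l, u) = -4 + l*u (g(l, u) = -4 + u*l = -4 + l*u)
k = -19 (k = 9 + (11 - 39) = 9 - 28 = -19)
P(o, I) = -4 + I - 4*o + I*o (P(o, I) = (o*I + (-4 - 4*o)) + I = (I*o + (-4 - 4*o)) + I = (-4 - 4*o + I*o) + I = -4 + I - 4*o + I*o)
P(1/(-20), k)/((542 - 805) - 3305) = (-4 - 19 - 4/(-20) - 19/(-20))/((542 - 805) - 3305) = (-4 - 19 - 4*(-1/20) - 19*(-1/20))/(-263 - 3305) = (-4 - 19 + ⅕ + 19/20)/(-3568) = -437/20*(-1/3568) = 437/71360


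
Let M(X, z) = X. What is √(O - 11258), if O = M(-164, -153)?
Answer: I*√11422 ≈ 106.87*I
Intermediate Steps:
O = -164
√(O - 11258) = √(-164 - 11258) = √(-11422) = I*√11422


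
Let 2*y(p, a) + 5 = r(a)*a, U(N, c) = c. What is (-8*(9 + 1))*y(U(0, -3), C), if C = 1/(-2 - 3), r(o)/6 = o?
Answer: 952/5 ≈ 190.40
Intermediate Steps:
r(o) = 6*o
C = -1/5 (C = 1/(-5) = -1/5 ≈ -0.20000)
y(p, a) = -5/2 + 3*a**2 (y(p, a) = -5/2 + ((6*a)*a)/2 = -5/2 + (6*a**2)/2 = -5/2 + 3*a**2)
(-8*(9 + 1))*y(U(0, -3), C) = (-8*(9 + 1))*(-5/2 + 3*(-1/5)**2) = (-8*10)*(-5/2 + 3*(1/25)) = -80*(-5/2 + 3/25) = -80*(-119/50) = 952/5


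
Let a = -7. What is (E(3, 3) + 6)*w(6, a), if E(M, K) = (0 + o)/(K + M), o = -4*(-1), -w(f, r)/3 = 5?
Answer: -100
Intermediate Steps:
w(f, r) = -15 (w(f, r) = -3*5 = -15)
o = 4
E(M, K) = 4/(K + M) (E(M, K) = (0 + 4)/(K + M) = 4/(K + M))
(E(3, 3) + 6)*w(6, a) = (4/(3 + 3) + 6)*(-15) = (4/6 + 6)*(-15) = (4*(1/6) + 6)*(-15) = (2/3 + 6)*(-15) = (20/3)*(-15) = -100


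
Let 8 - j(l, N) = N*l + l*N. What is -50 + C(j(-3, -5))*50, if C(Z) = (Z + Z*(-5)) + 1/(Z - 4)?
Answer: 56525/13 ≈ 4348.1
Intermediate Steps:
j(l, N) = 8 - 2*N*l (j(l, N) = 8 - (N*l + l*N) = 8 - (N*l + N*l) = 8 - 2*N*l)
C(Z) = 1/(-4 + Z) - 4*Z (C(Z) = (Z - 5*Z) + 1/(-4 + Z) = -4*Z + 1/(-4 + Z) = 1/(-4 + Z) - 4*Z)
-50 + C(j(-3, -5))*50 = -50 + ((1 - 4*(8 - 2*(-5)*(-3))**2 + 16*(8 - 2*(-5)*(-3)))/(-4 + (8 - 2*(-5)*(-3))))*50 = -50 + ((1 - 4*(8 - 30)**2 + 16*(8 - 30))/(-4 + (8 - 30)))*50 = -50 + ((1 - 4*(-22)**2 + 16*(-22))/(-4 - 22))*50 = -50 + ((1 - 4*484 - 352)/(-26))*50 = -50 - (1 - 1936 - 352)/26*50 = -50 - 1/26*(-2287)*50 = -50 + (2287/26)*50 = -50 + 57175/13 = 56525/13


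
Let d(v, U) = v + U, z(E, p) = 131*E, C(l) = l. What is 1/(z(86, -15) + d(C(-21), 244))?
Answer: 1/11489 ≈ 8.7040e-5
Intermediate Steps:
d(v, U) = U + v
1/(z(86, -15) + d(C(-21), 244)) = 1/(131*86 + (244 - 21)) = 1/(11266 + 223) = 1/11489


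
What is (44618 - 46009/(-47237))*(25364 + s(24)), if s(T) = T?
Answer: 53509436467300/47237 ≈ 1.1328e+9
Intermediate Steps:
(44618 - 46009/(-47237))*(25364 + s(24)) = (44618 - 46009/(-47237))*(25364 + 24) = (44618 - 46009*(-1/47237))*25388 = (44618 + 46009/47237)*25388 = (2107666475/47237)*25388 = 53509436467300/47237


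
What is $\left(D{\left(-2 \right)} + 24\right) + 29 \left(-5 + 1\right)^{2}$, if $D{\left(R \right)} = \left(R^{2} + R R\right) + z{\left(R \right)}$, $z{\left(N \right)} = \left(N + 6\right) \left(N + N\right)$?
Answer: $480$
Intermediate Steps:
$z{\left(N \right)} = 2 N \left(6 + N\right)$ ($z{\left(N \right)} = \left(6 + N\right) 2 N = 2 N \left(6 + N\right)$)
$D{\left(R \right)} = 2 R^{2} + 2 R \left(6 + R\right)$ ($D{\left(R \right)} = \left(R^{2} + R R\right) + 2 R \left(6 + R\right) = \left(R^{2} + R^{2}\right) + 2 R \left(6 + R\right) = 2 R^{2} + 2 R \left(6 + R\right)$)
$\left(D{\left(-2 \right)} + 24\right) + 29 \left(-5 + 1\right)^{2} = \left(4 \left(-2\right) \left(3 - 2\right) + 24\right) + 29 \left(-5 + 1\right)^{2} = \left(4 \left(-2\right) 1 + 24\right) + 29 \left(-4\right)^{2} = \left(-8 + 24\right) + 29 \cdot 16 = 16 + 464 = 480$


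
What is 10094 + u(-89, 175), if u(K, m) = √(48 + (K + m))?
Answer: 10094 + √134 ≈ 10106.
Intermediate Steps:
u(K, m) = √(48 + K + m)
10094 + u(-89, 175) = 10094 + √(48 - 89 + 175) = 10094 + √134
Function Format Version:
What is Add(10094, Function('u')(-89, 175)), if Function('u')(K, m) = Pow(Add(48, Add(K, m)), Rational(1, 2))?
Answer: Add(10094, Pow(134, Rational(1, 2))) ≈ 10106.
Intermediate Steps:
Function('u')(K, m) = Pow(Add(48, K, m), Rational(1, 2))
Add(10094, Function('u')(-89, 175)) = Add(10094, Pow(Add(48, -89, 175), Rational(1, 2))) = Add(10094, Pow(134, Rational(1, 2)))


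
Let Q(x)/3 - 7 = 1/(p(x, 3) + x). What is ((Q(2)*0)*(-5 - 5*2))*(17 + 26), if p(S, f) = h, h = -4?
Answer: 0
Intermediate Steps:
p(S, f) = -4
Q(x) = 21 + 3/(-4 + x)
((Q(2)*0)*(-5 - 5*2))*(17 + 26) = (((3*(-27 + 7*2)/(-4 + 2))*0)*(-5 - 5*2))*(17 + 26) = (((3*(-27 + 14)/(-2))*0)*(-5 - 10))*43 = (((3*(-½)*(-13))*0)*(-15))*43 = (((39/2)*0)*(-15))*43 = (0*(-15))*43 = 0*43 = 0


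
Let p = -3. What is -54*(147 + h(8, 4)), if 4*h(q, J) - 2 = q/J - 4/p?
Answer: -8010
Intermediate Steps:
h(q, J) = ⅚ + q/(4*J) (h(q, J) = ½ + (q/J - 4/(-3))/4 = ½ + (q/J - 4*(-⅓))/4 = ½ + (q/J + 4/3)/4 = ½ + (4/3 + q/J)/4 = ½ + (⅓ + q/(4*J)) = ⅚ + q/(4*J))
-54*(147 + h(8, 4)) = -54*(147 + (⅚ + (¼)*8/4)) = -54*(147 + (⅚ + (¼)*8*(¼))) = -54*(147 + (⅚ + ½)) = -54*(147 + 4/3) = -54*445/3 = -8010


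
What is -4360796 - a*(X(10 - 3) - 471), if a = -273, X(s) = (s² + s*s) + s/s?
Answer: -4462352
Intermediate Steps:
X(s) = 1 + 2*s² (X(s) = (s² + s²) + 1 = 2*s² + 1 = 1 + 2*s²)
-4360796 - a*(X(10 - 3) - 471) = -4360796 - (-273)*((1 + 2*(10 - 3)²) - 471) = -4360796 - (-273)*((1 + 2*7²) - 471) = -4360796 - (-273)*((1 + 2*49) - 471) = -4360796 - (-273)*((1 + 98) - 471) = -4360796 - (-273)*(99 - 471) = -4360796 - (-273)*(-372) = -4360796 - 1*101556 = -4360796 - 101556 = -4462352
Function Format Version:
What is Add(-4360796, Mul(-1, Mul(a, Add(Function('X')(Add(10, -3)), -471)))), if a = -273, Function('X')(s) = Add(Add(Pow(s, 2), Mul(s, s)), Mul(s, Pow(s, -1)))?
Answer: -4462352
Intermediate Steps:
Function('X')(s) = Add(1, Mul(2, Pow(s, 2))) (Function('X')(s) = Add(Add(Pow(s, 2), Pow(s, 2)), 1) = Add(Mul(2, Pow(s, 2)), 1) = Add(1, Mul(2, Pow(s, 2))))
Add(-4360796, Mul(-1, Mul(a, Add(Function('X')(Add(10, -3)), -471)))) = Add(-4360796, Mul(-1, Mul(-273, Add(Add(1, Mul(2, Pow(Add(10, -3), 2))), -471)))) = Add(-4360796, Mul(-1, Mul(-273, Add(Add(1, Mul(2, Pow(7, 2))), -471)))) = Add(-4360796, Mul(-1, Mul(-273, Add(Add(1, Mul(2, 49)), -471)))) = Add(-4360796, Mul(-1, Mul(-273, Add(Add(1, 98), -471)))) = Add(-4360796, Mul(-1, Mul(-273, Add(99, -471)))) = Add(-4360796, Mul(-1, Mul(-273, -372))) = Add(-4360796, Mul(-1, 101556)) = Add(-4360796, -101556) = -4462352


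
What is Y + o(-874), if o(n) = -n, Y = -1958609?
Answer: -1957735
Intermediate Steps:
Y + o(-874) = -1958609 - 1*(-874) = -1958609 + 874 = -1957735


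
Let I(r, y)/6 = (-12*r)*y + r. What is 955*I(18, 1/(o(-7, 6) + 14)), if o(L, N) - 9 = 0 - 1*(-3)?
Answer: 721980/13 ≈ 55537.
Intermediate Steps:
o(L, N) = 12 (o(L, N) = 9 + (0 - 1*(-3)) = 9 + (0 + 3) = 9 + 3 = 12)
I(r, y) = 6*r - 72*r*y (I(r, y) = 6*((-12*r)*y + r) = 6*(-12*r*y + r) = 6*(r - 12*r*y) = 6*r - 72*r*y)
955*I(18, 1/(o(-7, 6) + 14)) = 955*(6*18*(1 - 12/(12 + 14))) = 955*(6*18*(1 - 12/26)) = 955*(6*18*(1 - 12*1/26)) = 955*(6*18*(1 - 6/13)) = 955*(6*18*(7/13)) = 955*(756/13) = 721980/13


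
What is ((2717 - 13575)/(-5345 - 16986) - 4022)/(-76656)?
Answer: 3741851/71325214 ≈ 0.052462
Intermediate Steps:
((2717 - 13575)/(-5345 - 16986) - 4022)/(-76656) = (-10858/(-22331) - 4022)*(-1/76656) = (-10858*(-1/22331) - 4022)*(-1/76656) = (10858/22331 - 4022)*(-1/76656) = -89804424/22331*(-1/76656) = 3741851/71325214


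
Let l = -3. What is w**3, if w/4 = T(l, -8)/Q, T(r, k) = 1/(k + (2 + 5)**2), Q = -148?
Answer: -1/3491055413 ≈ -2.8645e-10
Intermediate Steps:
T(r, k) = 1/(49 + k) (T(r, k) = 1/(k + 7**2) = 1/(k + 49) = 1/(49 + k))
w = -1/1517 (w = 4*(1/((49 - 8)*(-148))) = 4*(-1/148/41) = 4*((1/41)*(-1/148)) = 4*(-1/6068) = -1/1517 ≈ -0.00065920)
w**3 = (-1/1517)**3 = -1/3491055413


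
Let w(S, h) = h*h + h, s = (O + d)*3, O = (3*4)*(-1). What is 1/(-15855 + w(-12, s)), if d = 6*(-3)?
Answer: -1/7845 ≈ -0.00012747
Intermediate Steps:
O = -12 (O = 12*(-1) = -12)
d = -18
s = -90 (s = (-12 - 18)*3 = -30*3 = -90)
w(S, h) = h + h² (w(S, h) = h² + h = h + h²)
1/(-15855 + w(-12, s)) = 1/(-15855 - 90*(1 - 90)) = 1/(-15855 - 90*(-89)) = 1/(-15855 + 8010) = 1/(-7845) = -1/7845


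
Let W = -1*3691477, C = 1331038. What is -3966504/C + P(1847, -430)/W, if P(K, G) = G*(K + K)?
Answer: -6264005453224/2456748081563 ≈ -2.5497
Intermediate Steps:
P(K, G) = 2*G*K (P(K, G) = G*(2*K) = 2*G*K)
W = -3691477
-3966504/C + P(1847, -430)/W = -3966504/1331038 + (2*(-430)*1847)/(-3691477) = -3966504*1/1331038 - 1588420*(-1/3691477) = -1983252/665519 + 1588420/3691477 = -6264005453224/2456748081563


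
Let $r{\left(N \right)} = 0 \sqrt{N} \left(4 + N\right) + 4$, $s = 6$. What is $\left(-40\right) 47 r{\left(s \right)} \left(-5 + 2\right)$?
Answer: $22560$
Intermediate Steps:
$r{\left(N \right)} = 4$ ($r{\left(N \right)} = 0 \left(4 + N\right) + 4 = 0 + 4 = 4$)
$\left(-40\right) 47 r{\left(s \right)} \left(-5 + 2\right) = \left(-40\right) 47 \cdot 4 \left(-5 + 2\right) = - 1880 \cdot 4 \left(-3\right) = \left(-1880\right) \left(-12\right) = 22560$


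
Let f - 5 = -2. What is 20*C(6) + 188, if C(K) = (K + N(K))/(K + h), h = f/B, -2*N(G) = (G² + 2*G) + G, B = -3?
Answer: 104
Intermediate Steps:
f = 3 (f = 5 - 2 = 3)
N(G) = -3*G/2 - G²/2 (N(G) = -((G² + 2*G) + G)/2 = -(G² + 3*G)/2 = -3*G/2 - G²/2)
h = -1 (h = 3/(-3) = 3*(-⅓) = -1)
C(K) = (K - K*(3 + K)/2)/(-1 + K) (C(K) = (K - K*(3 + K)/2)/(K - 1) = (K - K*(3 + K)/2)/(-1 + K))
20*C(6) + 188 = 20*((½)*6*(-1 - 1*6)/(-1 + 6)) + 188 = 20*((½)*6*(-1 - 6)/5) + 188 = 20*((½)*6*(⅕)*(-7)) + 188 = 20*(-21/5) + 188 = -84 + 188 = 104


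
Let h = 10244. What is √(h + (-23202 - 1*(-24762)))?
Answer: 2*√2951 ≈ 108.65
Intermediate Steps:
√(h + (-23202 - 1*(-24762))) = √(10244 + (-23202 - 1*(-24762))) = √(10244 + (-23202 + 24762)) = √(10244 + 1560) = √11804 = 2*√2951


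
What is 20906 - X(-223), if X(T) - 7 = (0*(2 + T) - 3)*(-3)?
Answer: 20890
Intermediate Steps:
X(T) = 16 (X(T) = 7 + (0*(2 + T) - 3)*(-3) = 7 + (0 - 3)*(-3) = 7 - 3*(-3) = 7 + 9 = 16)
20906 - X(-223) = 20906 - 1*16 = 20906 - 16 = 20890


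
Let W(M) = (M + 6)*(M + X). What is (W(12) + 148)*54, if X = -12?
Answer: 7992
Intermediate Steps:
W(M) = (-12 + M)*(6 + M) (W(M) = (M + 6)*(M - 12) = (6 + M)*(-12 + M) = (-12 + M)*(6 + M))
(W(12) + 148)*54 = ((-72 + 12**2 - 6*12) + 148)*54 = ((-72 + 144 - 72) + 148)*54 = (0 + 148)*54 = 148*54 = 7992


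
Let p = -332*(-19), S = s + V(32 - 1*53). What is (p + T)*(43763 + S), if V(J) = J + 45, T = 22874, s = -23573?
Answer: 589884948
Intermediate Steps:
V(J) = 45 + J
S = -23549 (S = -23573 + (45 + (32 - 1*53)) = -23573 + (45 + (32 - 53)) = -23573 + (45 - 21) = -23573 + 24 = -23549)
p = 6308
(p + T)*(43763 + S) = (6308 + 22874)*(43763 - 23549) = 29182*20214 = 589884948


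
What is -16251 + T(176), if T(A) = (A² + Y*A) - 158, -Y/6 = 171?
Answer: -166009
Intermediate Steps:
Y = -1026 (Y = -6*171 = -1026)
T(A) = -158 + A² - 1026*A (T(A) = (A² - 1026*A) - 158 = -158 + A² - 1026*A)
-16251 + T(176) = -16251 + (-158 + 176² - 1026*176) = -16251 + (-158 + 30976 - 180576) = -16251 - 149758 = -166009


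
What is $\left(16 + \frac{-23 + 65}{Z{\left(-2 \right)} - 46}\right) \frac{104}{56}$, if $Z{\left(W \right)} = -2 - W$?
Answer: $\frac{4511}{161} \approx 28.019$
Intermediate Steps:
$\left(16 + \frac{-23 + 65}{Z{\left(-2 \right)} - 46}\right) \frac{104}{56} = \left(16 + \frac{-23 + 65}{\left(-2 - -2\right) - 46}\right) \frac{104}{56} = \left(16 + \frac{42}{\left(-2 + 2\right) - 46}\right) 104 \cdot \frac{1}{56} = \left(16 + \frac{42}{0 - 46}\right) \frac{13}{7} = \left(16 + \frac{42}{-46}\right) \frac{13}{7} = \left(16 + 42 \left(- \frac{1}{46}\right)\right) \frac{13}{7} = \left(16 - \frac{21}{23}\right) \frac{13}{7} = \frac{347}{23} \cdot \frac{13}{7} = \frac{4511}{161}$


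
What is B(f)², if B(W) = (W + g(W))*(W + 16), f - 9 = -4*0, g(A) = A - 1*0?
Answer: 202500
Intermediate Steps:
g(A) = A (g(A) = A + 0 = A)
f = 9 (f = 9 - 4*0 = 9 + 0 = 9)
B(W) = 2*W*(16 + W) (B(W) = (W + W)*(W + 16) = (2*W)*(16 + W) = 2*W*(16 + W))
B(f)² = (2*9*(16 + 9))² = (2*9*25)² = 450² = 202500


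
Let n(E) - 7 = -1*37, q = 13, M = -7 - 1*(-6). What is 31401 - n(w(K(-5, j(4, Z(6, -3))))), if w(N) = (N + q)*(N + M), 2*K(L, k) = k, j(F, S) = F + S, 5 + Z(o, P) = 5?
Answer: 31431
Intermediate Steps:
Z(o, P) = 0 (Z(o, P) = -5 + 5 = 0)
K(L, k) = k/2
M = -1 (M = -7 + 6 = -1)
w(N) = (-1 + N)*(13 + N) (w(N) = (N + 13)*(N - 1) = (13 + N)*(-1 + N) = (-1 + N)*(13 + N))
n(E) = -30 (n(E) = 7 - 1*37 = 7 - 37 = -30)
31401 - n(w(K(-5, j(4, Z(6, -3))))) = 31401 - 1*(-30) = 31401 + 30 = 31431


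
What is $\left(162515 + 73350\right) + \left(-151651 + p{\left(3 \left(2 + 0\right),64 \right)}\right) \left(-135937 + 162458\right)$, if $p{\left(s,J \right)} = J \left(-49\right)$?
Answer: $-4104870162$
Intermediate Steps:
$p{\left(s,J \right)} = - 49 J$
$\left(162515 + 73350\right) + \left(-151651 + p{\left(3 \left(2 + 0\right),64 \right)}\right) \left(-135937 + 162458\right) = \left(162515 + 73350\right) + \left(-151651 - 3136\right) \left(-135937 + 162458\right) = 235865 + \left(-151651 - 3136\right) 26521 = 235865 - 4105106027 = -4104870162$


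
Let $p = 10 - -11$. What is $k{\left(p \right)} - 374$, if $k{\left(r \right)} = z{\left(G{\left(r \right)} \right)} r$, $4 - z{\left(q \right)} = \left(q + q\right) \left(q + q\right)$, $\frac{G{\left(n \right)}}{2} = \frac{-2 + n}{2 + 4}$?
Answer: $- \frac{10978}{3} \approx -3659.3$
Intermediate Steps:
$G{\left(n \right)} = - \frac{2}{3} + \frac{n}{3}$ ($G{\left(n \right)} = 2 \frac{-2 + n}{2 + 4} = 2 \frac{-2 + n}{6} = 2 \left(-2 + n\right) \frac{1}{6} = 2 \left(- \frac{1}{3} + \frac{n}{6}\right) = - \frac{2}{3} + \frac{n}{3}$)
$z{\left(q \right)} = 4 - 4 q^{2}$ ($z{\left(q \right)} = 4 - \left(q + q\right) \left(q + q\right) = 4 - 2 q 2 q = 4 - 4 q^{2}$)
$p = 21$ ($p = 10 + 11 = 21$)
$k{\left(r \right)} = r \left(4 - 4 \left(- \frac{2}{3} + \frac{r}{3}\right)^{2}\right)$ ($k{\left(r \right)} = \left(4 - 4 \left(- \frac{2}{3} + \frac{r}{3}\right)^{2}\right) r = r \left(4 - 4 \left(- \frac{2}{3} + \frac{r}{3}\right)^{2}\right)$)
$k{\left(p \right)} - 374 = \left(- \frac{4}{9}\right) 21 \left(-9 + \left(-2 + 21\right)^{2}\right) - 374 = \left(- \frac{4}{9}\right) 21 \left(-9 + 19^{2}\right) - 374 = \left(- \frac{4}{9}\right) 21 \left(-9 + 361\right) - 374 = \left(- \frac{4}{9}\right) 21 \cdot 352 - 374 = - \frac{9856}{3} - 374 = - \frac{10978}{3}$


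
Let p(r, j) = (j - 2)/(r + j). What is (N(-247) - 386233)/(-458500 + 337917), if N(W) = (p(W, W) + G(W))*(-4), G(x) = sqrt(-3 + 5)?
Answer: 95400049/29784001 + 4*sqrt(2)/120583 ≈ 3.2031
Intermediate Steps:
G(x) = sqrt(2)
p(r, j) = (-2 + j)/(j + r)
N(W) = -4*sqrt(2) - 2*(-2 + W)/W (N(W) = ((-2 + W)/(W + W) + sqrt(2))*(-4) = ((-2 + W)/((2*W)) + sqrt(2))*(-4) = ((1/(2*W))*(-2 + W) + sqrt(2))*(-4) = ((-2 + W)/(2*W) + sqrt(2))*(-4) = (sqrt(2) + (-2 + W)/(2*W))*(-4) = -4*sqrt(2) - 2*(-2 + W)/W)
(N(-247) - 386233)/(-458500 + 337917) = ((-2 - 4*sqrt(2) + 4/(-247)) - 386233)/(-458500 + 337917) = ((-2 - 4*sqrt(2) + 4*(-1/247)) - 386233)/(-120583) = ((-2 - 4*sqrt(2) - 4/247) - 386233)*(-1/120583) = ((-498/247 - 4*sqrt(2)) - 386233)*(-1/120583) = (-95400049/247 - 4*sqrt(2))*(-1/120583) = 95400049/29784001 + 4*sqrt(2)/120583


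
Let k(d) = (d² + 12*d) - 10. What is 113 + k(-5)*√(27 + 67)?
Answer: 113 - 45*√94 ≈ -323.29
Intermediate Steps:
k(d) = -10 + d² + 12*d
113 + k(-5)*√(27 + 67) = 113 + (-10 + (-5)² + 12*(-5))*√(27 + 67) = 113 + (-10 + 25 - 60)*√94 = 113 - 45*√94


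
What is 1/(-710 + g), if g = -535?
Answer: -1/1245 ≈ -0.00080321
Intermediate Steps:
1/(-710 + g) = 1/(-710 - 535) = 1/(-1245) = -1/1245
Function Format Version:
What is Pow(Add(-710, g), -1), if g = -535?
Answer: Rational(-1, 1245) ≈ -0.00080321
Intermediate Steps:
Pow(Add(-710, g), -1) = Pow(Add(-710, -535), -1) = Pow(-1245, -1) = Rational(-1, 1245)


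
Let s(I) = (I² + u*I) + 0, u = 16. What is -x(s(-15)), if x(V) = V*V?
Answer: -225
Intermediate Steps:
s(I) = I² + 16*I (s(I) = (I² + 16*I) + 0 = I² + 16*I)
x(V) = V²
-x(s(-15)) = -(-15*(16 - 15))² = -(-15*1)² = -1*(-15)² = -1*225 = -225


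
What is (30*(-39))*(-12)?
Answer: 14040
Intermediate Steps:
(30*(-39))*(-12) = -1170*(-12) = 14040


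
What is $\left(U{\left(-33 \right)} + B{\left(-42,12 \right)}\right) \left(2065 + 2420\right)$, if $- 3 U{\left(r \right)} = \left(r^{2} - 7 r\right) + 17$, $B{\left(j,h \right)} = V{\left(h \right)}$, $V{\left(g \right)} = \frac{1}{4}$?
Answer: $- \frac{7990775}{4} \approx -1.9977 \cdot 10^{6}$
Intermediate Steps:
$V{\left(g \right)} = \frac{1}{4}$
$B{\left(j,h \right)} = \frac{1}{4}$
$U{\left(r \right)} = - \frac{17}{3} - \frac{r^{2}}{3} + \frac{7 r}{3}$ ($U{\left(r \right)} = - \frac{\left(r^{2} - 7 r\right) + 17}{3} = - \frac{17 + r^{2} - 7 r}{3} = - \frac{17}{3} - \frac{r^{2}}{3} + \frac{7 r}{3}$)
$\left(U{\left(-33 \right)} + B{\left(-42,12 \right)}\right) \left(2065 + 2420\right) = \left(\left(- \frac{17}{3} - \frac{\left(-33\right)^{2}}{3} + \frac{7}{3} \left(-33\right)\right) + \frac{1}{4}\right) \left(2065 + 2420\right) = \left(\left(- \frac{17}{3} - 363 - 77\right) + \frac{1}{4}\right) 4485 = \left(- \frac{1337}{3} + \frac{1}{4}\right) 4485 = \left(- \frac{5345}{12}\right) 4485 = - \frac{7990775}{4}$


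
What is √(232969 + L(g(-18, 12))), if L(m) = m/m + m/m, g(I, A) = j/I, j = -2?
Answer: √232971 ≈ 482.67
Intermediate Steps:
g(I, A) = -2/I
L(m) = 2 (L(m) = 1 + 1 = 2)
√(232969 + L(g(-18, 12))) = √(232969 + 2) = √232971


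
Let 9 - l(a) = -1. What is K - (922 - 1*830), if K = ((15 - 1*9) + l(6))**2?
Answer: 164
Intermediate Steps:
l(a) = 10 (l(a) = 9 - 1*(-1) = 9 + 1 = 10)
K = 256 (K = ((15 - 1*9) + 10)**2 = ((15 - 9) + 10)**2 = (6 + 10)**2 = 16**2 = 256)
K - (922 - 1*830) = 256 - (922 - 1*830) = 256 - (922 - 830) = 256 - 1*92 = 256 - 92 = 164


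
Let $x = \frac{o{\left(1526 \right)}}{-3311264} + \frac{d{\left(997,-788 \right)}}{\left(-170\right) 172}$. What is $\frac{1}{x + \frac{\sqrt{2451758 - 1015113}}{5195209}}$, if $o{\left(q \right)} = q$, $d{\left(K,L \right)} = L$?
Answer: $\frac{26179801149477381898172462319120}{693411923943403365362130494089} - \frac{190241564975076864016134400 \sqrt{1436645}}{693411923943403365362130494089} \approx 37.426$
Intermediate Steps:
$x = \frac{160290987}{6051334960}$ ($x = \frac{1526}{-3311264} - \frac{788}{\left(-170\right) 172} = 1526 \left(- \frac{1}{3311264}\right) - \frac{788}{-29240} = - \frac{763}{1655632} - - \frac{197}{7310} = - \frac{763}{1655632} + \frac{197}{7310} = \frac{160290987}{6051334960} \approx 0.026489$)
$\frac{1}{x + \frac{\sqrt{2451758 - 1015113}}{5195209}} = \frac{1}{\frac{160290987}{6051334960} + \frac{\sqrt{2451758 - 1015113}}{5195209}} = \frac{1}{\frac{160290987}{6051334960} + \sqrt{1436645} \cdot \frac{1}{5195209}} = \frac{1}{\frac{160290987}{6051334960} + \frac{\sqrt{1436645}}{5195209}}$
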